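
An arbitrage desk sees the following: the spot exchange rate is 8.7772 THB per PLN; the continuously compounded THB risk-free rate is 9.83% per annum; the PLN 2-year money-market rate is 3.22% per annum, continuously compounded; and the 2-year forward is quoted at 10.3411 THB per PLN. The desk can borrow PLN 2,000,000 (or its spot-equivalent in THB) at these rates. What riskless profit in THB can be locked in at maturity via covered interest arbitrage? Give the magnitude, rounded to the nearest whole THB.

T = 2 years.
Invest the PLN and cover forward: 2,000,000 × 1.066518921 × 10.3411 = THB 22,057,957.63.
Convert at spot and invest in THB: 2,000,000 × 8.7772 × 1.2172570405 = THB 21,368,216.99.
The quoted forward overvalues PLN, so borrow THB, buy PLN at spot, deposit the PLN at 3.22%, and sell the proceeds forward at 10.3411.
The gap between the two covered legs is THB 689,741.

THB 689,741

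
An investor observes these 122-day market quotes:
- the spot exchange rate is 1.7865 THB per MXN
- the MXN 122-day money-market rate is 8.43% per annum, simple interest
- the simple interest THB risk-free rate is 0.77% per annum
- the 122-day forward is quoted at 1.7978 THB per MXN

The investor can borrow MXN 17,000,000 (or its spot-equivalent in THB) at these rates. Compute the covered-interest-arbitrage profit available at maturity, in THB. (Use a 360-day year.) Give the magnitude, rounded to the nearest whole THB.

THB 985,972

T = 122/360 years.
Keep in MXN, deliver into the forward: 17,000,000·1.0285683333·1.7978 = THB 31,435,722.54.
Swap to THB now, deposit: 17,000,000·1.7865·1.0026094444 = THB 30,449,750.13.
The quoted forward overvalues MXN, so borrow THB, buy MXN at spot, deposit the MXN at 8.43%, and sell the proceeds forward at 1.7978.
Arbitrage profit = |31,435,722.54 − 30,449,750.13| = THB 985,972.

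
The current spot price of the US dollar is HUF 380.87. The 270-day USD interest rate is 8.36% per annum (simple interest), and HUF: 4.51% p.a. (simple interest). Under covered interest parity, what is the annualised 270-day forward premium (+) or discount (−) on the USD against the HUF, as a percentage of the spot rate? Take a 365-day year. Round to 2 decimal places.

T = 270/365 years.
F = S · g_HUF/g_USD = 380.87 × 1.0333616/1.0618411 = 370.65474.
(F − S)/S ÷ T = (370.65474 − 380.87)/380.87/(270/365) = -0.036258 → -3.63%.

-3.63%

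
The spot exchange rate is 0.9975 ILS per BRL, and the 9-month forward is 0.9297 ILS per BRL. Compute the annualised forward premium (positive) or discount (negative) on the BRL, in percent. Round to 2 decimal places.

T = 9/12 years.
BRL trades forward at -6.79699% vs spot over the period.
Annualise by dividing by T: -0.0679699 / (9/12) = -0.090627 → -9.06%.

-9.06%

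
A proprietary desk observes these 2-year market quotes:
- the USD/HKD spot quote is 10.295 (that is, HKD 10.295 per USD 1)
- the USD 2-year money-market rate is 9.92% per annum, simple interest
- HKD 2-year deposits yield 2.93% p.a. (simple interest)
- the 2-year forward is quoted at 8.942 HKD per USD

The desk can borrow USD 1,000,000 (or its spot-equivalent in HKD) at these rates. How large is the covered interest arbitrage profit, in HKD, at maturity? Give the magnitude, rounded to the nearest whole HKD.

T = 2 years.
Invest the USD and cover forward: 1,000,000 × 1.198400 × 8.942 = HKD 10,716,092.80.
Convert at spot and invest in HKD: 1,000,000 × 10.295 × 1.058600 = HKD 10,898,287.00.
The quoted forward undervalues USD, so borrow USD, convert to HKD at spot, deposit the HKD at 2.93%, and buy USD forward at 8.942 to cover the loan.
The gap between the two covered legs is HKD 182,194.

HKD 182,194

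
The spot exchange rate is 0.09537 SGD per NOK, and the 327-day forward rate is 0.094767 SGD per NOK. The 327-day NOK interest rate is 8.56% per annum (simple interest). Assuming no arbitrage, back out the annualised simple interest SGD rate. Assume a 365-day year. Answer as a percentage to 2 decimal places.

7.80%

T = 327/365 years.
F/S = 0.094767/0.09537 = 0.9936773 = (growth of SGD) / (growth of NOK).
NOK growth factor: 1 + 0.0856×327/365 = 1.0766882.
Hence g_SGD = 1.0698806.
(1.0698806 − 1)/T = 0.078001, i.e. 7.80%.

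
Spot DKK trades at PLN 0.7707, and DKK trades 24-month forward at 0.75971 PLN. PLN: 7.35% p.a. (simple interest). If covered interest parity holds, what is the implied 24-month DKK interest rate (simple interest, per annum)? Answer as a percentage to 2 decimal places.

T = 2 years.
CIP gives F = S · g_PLN/g_DKK, so g_PLN/g_DKK = 0.75971/0.7707 = 0.9857402.
PLN growth factor: 1 + 0.0735×2 = 1.147000.
That pins the DKK growth at 1.1635926.
(1.1635926 − 1)/T = 0.081796, i.e. 8.18%.

8.18%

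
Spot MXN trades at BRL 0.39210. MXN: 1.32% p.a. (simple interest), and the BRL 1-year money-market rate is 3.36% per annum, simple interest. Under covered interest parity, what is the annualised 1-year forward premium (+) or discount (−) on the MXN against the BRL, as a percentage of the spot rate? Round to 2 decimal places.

T = 1 year.
F = S · g_BRL/g_MXN = 0.3921 × 1.033600/1.013200 = 0.39999463.
Annualised premium = (F − S)/S × (1/T) = (0.39999463 − 0.3921)/0.3921 ÷ 1 = 2.01%.

+2.01%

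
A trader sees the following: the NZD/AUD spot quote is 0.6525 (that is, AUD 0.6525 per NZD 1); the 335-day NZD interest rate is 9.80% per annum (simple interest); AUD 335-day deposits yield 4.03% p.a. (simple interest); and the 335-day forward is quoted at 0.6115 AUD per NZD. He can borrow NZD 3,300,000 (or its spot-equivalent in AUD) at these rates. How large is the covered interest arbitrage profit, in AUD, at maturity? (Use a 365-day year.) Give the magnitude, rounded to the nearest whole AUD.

T = 335/365 years.
Route A — deposit NZD, sell forward: 3,300,000 × 1.089945205 × 0.6115 = AUD 2,199,454.93.
Route B — convert at spot, deposit AUD: 3,300,000 × 0.6525 × 1.036987671 = AUD 2,232,893.70.
The quoted forward undervalues NZD, so borrow NZD, convert to AUD at spot, deposit the AUD at 4.03%, and buy NZD forward at 0.6115 to cover the loan.
Profit = 2,232,893.70 − 2,199,454.93 = AUD 33,439.

AUD 33,439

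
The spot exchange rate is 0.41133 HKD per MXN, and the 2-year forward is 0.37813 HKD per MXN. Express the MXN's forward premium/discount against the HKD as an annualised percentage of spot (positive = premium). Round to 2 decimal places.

T = 2 years.
MXN trades forward at -8.07138% vs spot over the period.
Per annum: -0.0807138 / 2 = -0.040357 = -4.04%.

-4.04%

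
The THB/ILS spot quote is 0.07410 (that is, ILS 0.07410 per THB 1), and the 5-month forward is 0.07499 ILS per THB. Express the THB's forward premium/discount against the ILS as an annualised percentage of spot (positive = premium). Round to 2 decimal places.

T = 5/12 years.
THB trades forward at +1.20108% vs spot over the period.
Annualise by dividing by T: 0.0120108 / (5/12) = 0.028826 → 2.88%.

+2.88%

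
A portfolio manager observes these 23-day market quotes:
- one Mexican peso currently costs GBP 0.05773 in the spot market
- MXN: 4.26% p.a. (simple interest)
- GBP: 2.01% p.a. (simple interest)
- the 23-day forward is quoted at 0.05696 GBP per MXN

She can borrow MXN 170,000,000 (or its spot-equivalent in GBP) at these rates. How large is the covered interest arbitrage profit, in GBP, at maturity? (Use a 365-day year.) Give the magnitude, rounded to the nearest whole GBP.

GBP 117,337

T = 23/365 years.
Keep in MXN, deliver into the forward: 170,000,000·1.002684384·0.05696 = GBP 9,709,193.43.
Swap to GBP now, deposit: 170,000,000·0.05773·1.001266575 = GBP 9,826,530.29.
The quoted forward undervalues MXN, so borrow MXN, convert to GBP at spot, deposit the GBP at 2.01%, and buy MXN forward at 0.05696 to cover the loan.
Profit = 9,826,530.29 − 9,709,193.43 = GBP 117,337.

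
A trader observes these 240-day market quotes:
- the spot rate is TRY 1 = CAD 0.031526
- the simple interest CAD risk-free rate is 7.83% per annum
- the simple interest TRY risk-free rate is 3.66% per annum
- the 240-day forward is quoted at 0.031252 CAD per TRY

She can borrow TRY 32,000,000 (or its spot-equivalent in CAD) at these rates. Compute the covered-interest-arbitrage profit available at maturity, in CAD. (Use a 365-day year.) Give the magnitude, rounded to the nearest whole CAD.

T = 240/365 years.
Route A — deposit TRY, sell forward: 32,000,000 × 1.024065753 × 0.031252 = CAD 1,024,131.29.
Route B — convert at spot, deposit CAD: 32,000,000 × 0.031526 × 1.051484932 = CAD 1,060,771.65.
The quoted forward undervalues TRY, so borrow TRY, convert to CAD at spot, deposit the CAD at 7.83%, and buy TRY forward at 0.031252 to cover the loan.
Arbitrage profit = |1,024,131.29 − 1,060,771.65| = CAD 36,640.

CAD 36,640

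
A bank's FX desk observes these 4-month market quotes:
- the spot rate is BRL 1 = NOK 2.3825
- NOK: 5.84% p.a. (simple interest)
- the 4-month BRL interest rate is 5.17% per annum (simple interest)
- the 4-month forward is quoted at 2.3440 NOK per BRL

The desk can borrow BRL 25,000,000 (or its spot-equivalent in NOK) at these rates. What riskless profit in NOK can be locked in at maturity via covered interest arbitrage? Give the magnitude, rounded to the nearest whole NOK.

NOK 1,112,110

T = 4/12 years.
Route A — deposit BRL, sell forward: 25,000,000 × 1.0172333333 × 2.3440 = NOK 59,609,873.33.
Route B — convert at spot, deposit NOK: 25,000,000 × 2.3825 × 1.0194666667 = NOK 60,721,983.34.
The quoted forward undervalues BRL, so borrow BRL, convert to NOK at spot, deposit the NOK at 5.84%, and buy BRL forward at 2.3440 to cover the loan.
The gap between the two covered legs is NOK 1,112,110.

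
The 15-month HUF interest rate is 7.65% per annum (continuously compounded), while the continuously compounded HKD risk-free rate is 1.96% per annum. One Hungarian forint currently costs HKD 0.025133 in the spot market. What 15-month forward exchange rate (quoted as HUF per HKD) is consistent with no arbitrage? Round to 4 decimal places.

42.7213

T = 15/12 years.
HKD growth factor: e^(0.0196×15/12) = 1.02480259.
HUF accumulates by e^(0.0765×15/12) = 1.10034636.
So F = 0.025133 × 1.02480259 / 1.10034636 = 0.023407506 (HKD/HUF).
Invert for HUF per HKD: 1 / 0.023407506 = 42.7213.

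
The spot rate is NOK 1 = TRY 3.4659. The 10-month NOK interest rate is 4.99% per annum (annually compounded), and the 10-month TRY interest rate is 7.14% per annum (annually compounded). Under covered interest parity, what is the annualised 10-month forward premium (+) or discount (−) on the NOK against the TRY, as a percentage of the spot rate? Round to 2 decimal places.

+2.04%

T = 10/12 years.
No-arbitrage forward: 3.4659 × 1.0591554 / 1.0414137 = 3.5249457 TRY/NOK.
(F − S)/S ÷ T = (3.5249457 − 3.4659)/3.4659/(10/12) = 0.020443 → 2.04%.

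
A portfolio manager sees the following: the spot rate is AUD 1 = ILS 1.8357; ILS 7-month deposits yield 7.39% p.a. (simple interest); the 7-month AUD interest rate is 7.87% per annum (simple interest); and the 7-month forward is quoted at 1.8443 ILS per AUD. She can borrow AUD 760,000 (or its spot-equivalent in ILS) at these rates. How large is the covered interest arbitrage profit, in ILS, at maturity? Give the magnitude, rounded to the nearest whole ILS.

T = 7/12 years.
Keep in AUD, deliver into the forward: 760,000·1.045908333·1.8443 = ILS 1,466,016.24.
Swap to ILS now, deposit: 760,000·1.8357·1.043108333 = ILS 1,455,273.81.
The quoted forward overvalues AUD, so borrow ILS, buy AUD at spot, deposit the AUD at 7.87%, and sell the proceeds forward at 1.8443.
Arbitrage profit = |1,466,016.24 − 1,455,273.81| = ILS 10,742.

ILS 10,742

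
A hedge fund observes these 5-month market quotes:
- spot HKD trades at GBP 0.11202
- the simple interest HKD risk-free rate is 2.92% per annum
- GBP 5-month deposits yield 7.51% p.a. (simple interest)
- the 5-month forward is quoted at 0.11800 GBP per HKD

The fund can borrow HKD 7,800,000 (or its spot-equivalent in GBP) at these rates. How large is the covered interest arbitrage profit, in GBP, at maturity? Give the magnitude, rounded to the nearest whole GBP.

GBP 30,501

T = 5/12 years.
Invest the HKD and cover forward: 7,800,000 × 1.01216667 × 0.11800 = GBP 931,598.20.
Convert at spot and invest in GBP: 7,800,000 × 0.11202 × 1.03129167 = GBP 901,097.28.
The quoted forward overvalues HKD, so borrow GBP, buy HKD at spot, deposit the HKD at 2.92%, and sell the proceeds forward at 0.11800.
Arbitrage profit = |931,598.20 − 901,097.28| = GBP 30,501.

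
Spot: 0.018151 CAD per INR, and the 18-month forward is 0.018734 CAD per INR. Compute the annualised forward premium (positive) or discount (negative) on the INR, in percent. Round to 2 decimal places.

+2.14%

T = 18/12 years.
(F − S)/S = (0.018734 − 0.018151)/0.018151 = 0.0321194.
Annualise by dividing by T: 0.0321194 / (18/12) = 0.021413 → 2.14%.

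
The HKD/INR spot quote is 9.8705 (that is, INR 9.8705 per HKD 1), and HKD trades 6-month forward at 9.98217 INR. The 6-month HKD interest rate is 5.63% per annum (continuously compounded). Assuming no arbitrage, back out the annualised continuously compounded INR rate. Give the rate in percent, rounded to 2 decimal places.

7.88%

T = 6/12 years.
CIP gives F = S · g_INR/g_HKD, so g_INR/g_HKD = 9.98217/9.8705 = 1.0113135.
The HKD side grows by e^(0.0563×6/12) = 1.028550.
That pins the INR growth at 1.0401865.
r = ln(1.0401865)/(6/12) = 0.078800 → 7.88%.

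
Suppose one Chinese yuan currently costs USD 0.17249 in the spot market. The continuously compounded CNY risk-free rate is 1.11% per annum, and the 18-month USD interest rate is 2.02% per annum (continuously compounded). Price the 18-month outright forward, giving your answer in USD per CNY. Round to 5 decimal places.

T = 18/12 years.
Growth of 1 USD over T: e^(0.0202×18/12) = 1.0307637.
CNY growth factor: e^(0.0111×18/12) = 1.0167894.
So F = 0.17249 × 1.0307637 / 1.0167894 = 0.1748606 (USD/CNY).

0.17486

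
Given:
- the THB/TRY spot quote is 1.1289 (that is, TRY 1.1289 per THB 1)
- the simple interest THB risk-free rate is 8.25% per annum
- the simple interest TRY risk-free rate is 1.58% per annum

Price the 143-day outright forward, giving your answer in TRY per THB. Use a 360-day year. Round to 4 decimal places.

1.0999

T = 143/360 years.
TRY accumulates by 1 + 0.0158×143/360 = 1.0062761.
THB accumulates by 1 + 0.0825×143/360 = 1.0327708.
So F = 1.1289 × 1.0062761 / 1.0327708 = 1.099939 (TRY/THB).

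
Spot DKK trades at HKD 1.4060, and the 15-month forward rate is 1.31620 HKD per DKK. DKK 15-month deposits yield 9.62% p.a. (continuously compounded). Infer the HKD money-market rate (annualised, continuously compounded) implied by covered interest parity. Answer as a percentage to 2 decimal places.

4.34%

T = 15/12 years.
F/S = 1.3162/1.406 = 0.9361309 = (growth of HKD) / (growth of DKK).
The DKK side grows by e^(0.0962×15/12) = 1.1277788.
Hence g_HKD = 1.0557486.
r = ln(1.0557486)/(15/12) = 0.043400 → 4.34%.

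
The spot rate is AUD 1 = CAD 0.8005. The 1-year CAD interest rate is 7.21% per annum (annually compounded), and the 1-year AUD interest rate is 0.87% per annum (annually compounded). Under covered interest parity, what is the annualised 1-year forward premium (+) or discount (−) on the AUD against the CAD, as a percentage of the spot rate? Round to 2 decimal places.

T = 1 year.
No-arbitrage forward: 0.8005 × 1.072100 / 1.008700 = 0.8508140 CAD/AUD.
(F − S)/S ÷ T = (0.8508140 − 0.8005)/0.8005/1 = 0.062853 → 6.29%.

+6.29%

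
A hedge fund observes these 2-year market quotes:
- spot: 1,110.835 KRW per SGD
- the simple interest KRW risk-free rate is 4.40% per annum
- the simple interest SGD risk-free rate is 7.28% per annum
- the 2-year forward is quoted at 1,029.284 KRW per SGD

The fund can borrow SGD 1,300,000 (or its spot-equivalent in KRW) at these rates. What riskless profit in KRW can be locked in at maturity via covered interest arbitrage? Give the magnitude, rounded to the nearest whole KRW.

KRW 38,272,948

T = 2 years.
Invest the SGD and cover forward: 1,300,000 × 1.145600 × 1029.284 = KRW 1,532,892,075.52.
Convert at spot and invest in KRW: 1,300,000 × 1110.835 × 1.088000 = KRW 1,571,165,024.00.
The quoted forward undervalues SGD, so borrow SGD, convert to KRW at spot, deposit the KRW at 4.40%, and buy SGD forward at 1,029.284 to cover the loan.
Arbitrage profit = |1,532,892,075.52 − 1,571,165,024.00| = KRW 38,272,948.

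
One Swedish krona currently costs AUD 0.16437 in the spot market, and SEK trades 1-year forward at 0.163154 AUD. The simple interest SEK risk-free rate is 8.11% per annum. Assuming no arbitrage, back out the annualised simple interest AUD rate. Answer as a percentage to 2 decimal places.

T = 1 year.
F/S = 0.163154/0.16437 = 0.9926021 = (growth of AUD) / (growth of SEK).
SEK growth factor: 1 + 0.0811×1 = 1.081100.
That pins the AUD growth at 1.0731021.
r = (1.0731021 − 1)/1 = 0.073102 → 7.31%.

7.31%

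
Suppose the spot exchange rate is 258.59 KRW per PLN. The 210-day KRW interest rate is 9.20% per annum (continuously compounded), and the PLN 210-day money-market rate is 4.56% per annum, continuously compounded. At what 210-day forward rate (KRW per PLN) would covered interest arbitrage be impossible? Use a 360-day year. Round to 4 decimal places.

T = 210/360 years.
KRW accumulates by e^(0.0920×210/360) = 1.055132833.
Growth of 1 PLN over T: e^(0.0456×210/360) = 1.026956938.
Forward (KRW per PLN) = 258.59 × 1.055132833 / 1.026956938 = 265.684752.

265.6848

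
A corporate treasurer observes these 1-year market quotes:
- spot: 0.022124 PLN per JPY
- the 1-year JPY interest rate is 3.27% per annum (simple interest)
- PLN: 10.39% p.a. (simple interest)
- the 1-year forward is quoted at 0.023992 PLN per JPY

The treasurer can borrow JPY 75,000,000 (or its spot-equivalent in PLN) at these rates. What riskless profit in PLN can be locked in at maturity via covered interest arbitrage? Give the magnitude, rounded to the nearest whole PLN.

T = 1 year.
Keep in JPY, deliver into the forward: 75,000,000·1.032700·0.023992 = PLN 1,858,240.38.
Swap to PLN now, deposit: 75,000,000·0.022124·1.103900 = PLN 1,831,701.27.
The quoted forward overvalues JPY, so borrow PLN, buy JPY at spot, deposit the JPY at 3.27%, and sell the proceeds forward at 0.023992.
Arbitrage profit = |1,858,240.38 − 1,831,701.27| = PLN 26,539.

PLN 26,539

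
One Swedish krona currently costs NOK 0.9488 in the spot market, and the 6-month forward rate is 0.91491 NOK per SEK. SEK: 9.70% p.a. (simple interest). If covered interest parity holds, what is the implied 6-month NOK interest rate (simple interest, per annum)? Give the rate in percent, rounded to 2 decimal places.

T = 6/12 years.
By CIP, F/S equals the NOK-to-SEK growth ratio: 0.91491/0.9488 = 0.9642812.
SEK growth factor: 1 + 0.0970×6/12 = 1.048500.
So the NOK growth factor = 1.0110488.
r = (1.0110488 − 1)/(6/12) = 0.022098 → 2.21%.

2.21%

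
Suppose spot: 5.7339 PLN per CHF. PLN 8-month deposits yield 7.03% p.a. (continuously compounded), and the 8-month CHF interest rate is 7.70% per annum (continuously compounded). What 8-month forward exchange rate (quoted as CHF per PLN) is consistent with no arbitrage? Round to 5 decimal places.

0.17518

T = 8/12 years.
Growth of 1 PLN over T: e^(0.0703×8/12) = 1.0479823.
Growth of 1 CHF over T: e^(0.0770×8/12) = 1.0526737.
Forward (PLN per CHF) = 5.7339 × 1.0479823 / 1.0526737 = 5.708346.
Invert for CHF per PLN: 1 / 5.708346 = 0.17518.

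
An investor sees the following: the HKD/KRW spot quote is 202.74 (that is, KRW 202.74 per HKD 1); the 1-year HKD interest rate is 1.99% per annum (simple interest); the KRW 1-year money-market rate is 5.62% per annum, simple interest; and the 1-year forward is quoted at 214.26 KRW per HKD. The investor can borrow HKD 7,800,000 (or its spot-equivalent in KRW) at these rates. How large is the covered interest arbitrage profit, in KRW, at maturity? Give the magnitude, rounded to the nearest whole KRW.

KRW 34,240,331

T = 1 year.
Invest the HKD and cover forward: 7,800,000 × 1.019900 × 214.26 = KRW 1,704,485,437.20.
Convert at spot and invest in KRW: 7,800,000 × 202.74 × 1.056200 = KRW 1,670,245,106.40.
The quoted forward overvalues HKD, so borrow KRW, buy HKD at spot, deposit the HKD at 1.99%, and sell the proceeds forward at 214.26.
Arbitrage profit = |1,704,485,437.20 − 1,670,245,106.40| = KRW 34,240,331.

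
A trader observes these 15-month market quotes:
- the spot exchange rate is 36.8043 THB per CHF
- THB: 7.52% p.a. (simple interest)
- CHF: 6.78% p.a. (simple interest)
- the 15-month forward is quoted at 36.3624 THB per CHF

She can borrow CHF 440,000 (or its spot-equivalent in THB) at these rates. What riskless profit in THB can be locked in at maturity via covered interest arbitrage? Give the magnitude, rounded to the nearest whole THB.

T = 15/12 years.
Keep in CHF, deliver into the forward: 440,000·1.084750·36.3624 = THB 17,355,409.90.
Swap to THB now, deposit: 440,000·36.8043·1.094000 = THB 17,716,117.85.
The quoted forward undervalues CHF, so borrow CHF, convert to THB at spot, deposit the THB at 7.52%, and buy CHF forward at 36.3624 to cover the loan.
The gap between the two covered legs is THB 360,708.

THB 360,708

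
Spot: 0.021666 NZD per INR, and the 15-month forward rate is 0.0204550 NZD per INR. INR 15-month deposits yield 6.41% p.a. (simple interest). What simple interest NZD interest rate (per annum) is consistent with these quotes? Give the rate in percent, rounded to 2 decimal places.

1.58%

T = 15/12 years.
By CIP, F/S equals the NZD-to-INR growth ratio: 0.020455/0.021666 = 0.9441060.
The INR side grows by 1 + 0.0641×15/12 = 1.080125.
That pins the NZD growth at 1.0197525.
r = (1.0197525 − 1)/(15/12) = 0.015802 → 1.58%.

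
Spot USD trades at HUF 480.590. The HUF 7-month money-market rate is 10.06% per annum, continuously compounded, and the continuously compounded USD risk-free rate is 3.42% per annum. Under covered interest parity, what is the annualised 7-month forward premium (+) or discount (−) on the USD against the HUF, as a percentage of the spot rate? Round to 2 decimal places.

+6.77%

T = 7/12 years.
No-arbitrage forward: 480.59 × 1.0604394 / 1.0201503 = 499.570084 HUF/USD.
Annualised premium = (F − S)/S × (1/T) = (499.570084 − 480.59)/480.59 ÷ (7/12) = 6.77%.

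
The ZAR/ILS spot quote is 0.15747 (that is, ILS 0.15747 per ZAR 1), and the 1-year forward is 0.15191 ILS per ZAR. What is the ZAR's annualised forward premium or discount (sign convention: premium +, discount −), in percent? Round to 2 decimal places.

-3.53%

T = 1 year.
(F − S)/S = (0.15191 − 0.15747)/0.15747 = -0.0353083.
×(1/T) gives -3.53% p.a.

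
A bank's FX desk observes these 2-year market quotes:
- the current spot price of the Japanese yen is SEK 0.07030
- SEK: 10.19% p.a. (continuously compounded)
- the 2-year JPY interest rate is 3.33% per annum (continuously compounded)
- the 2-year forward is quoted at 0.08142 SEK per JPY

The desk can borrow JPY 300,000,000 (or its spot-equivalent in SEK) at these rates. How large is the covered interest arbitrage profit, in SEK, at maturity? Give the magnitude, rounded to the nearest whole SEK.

T = 2 years.
Route A — deposit JPY, sell forward: 300,000,000 × 1.0688678455 × 0.08142 = SEK 26,108,165.99.
Route B — convert at spot, deposit SEK: 300,000,000 × 0.07030 × 1.2260529183 = SEK 25,857,456.05.
The quoted forward overvalues JPY, so borrow SEK, buy JPY at spot, deposit the JPY at 3.33%, and sell the proceeds forward at 0.08142.
The gap between the two covered legs is SEK 250,710.

SEK 250,710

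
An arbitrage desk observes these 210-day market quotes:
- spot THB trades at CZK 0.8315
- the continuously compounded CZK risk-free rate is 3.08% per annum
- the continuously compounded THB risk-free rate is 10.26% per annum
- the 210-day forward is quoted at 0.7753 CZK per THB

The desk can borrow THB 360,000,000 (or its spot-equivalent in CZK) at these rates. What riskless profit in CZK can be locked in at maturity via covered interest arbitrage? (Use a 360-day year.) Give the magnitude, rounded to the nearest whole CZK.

T = 210/360 years.
Route A — deposit THB, sell forward: 360,000,000 × 1.06167728301 × 0.7753 = CZK 296,322,623.11.
Route B — convert at spot, deposit CZK: 360,000,000 × 0.8315 × 1.01812903819 = CZK 304,766,746.29.
The quoted forward undervalues THB, so borrow THB, convert to CZK at spot, deposit the CZK at 3.08%, and buy THB forward at 0.7753 to cover the loan.
The gap between the two covered legs is CZK 8,444,123.

CZK 8,444,123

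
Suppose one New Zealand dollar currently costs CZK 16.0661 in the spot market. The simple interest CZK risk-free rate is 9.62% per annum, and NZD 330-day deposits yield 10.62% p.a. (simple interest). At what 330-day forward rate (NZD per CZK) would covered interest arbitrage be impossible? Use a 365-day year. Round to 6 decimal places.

0.062761

T = 330/365 years.
CZK growth factor: 1 + 0.0962×330/365 = 1.0869753.
NZD accumulates by 1 + 0.1062×330/365 = 1.0960164.
So F = 16.0661 × 1.0869753 / 1.0960164 = 15.93357 (CZK/NZD).
Quoted the other way: 1/15.93357 = 0.062761 NZD per CZK.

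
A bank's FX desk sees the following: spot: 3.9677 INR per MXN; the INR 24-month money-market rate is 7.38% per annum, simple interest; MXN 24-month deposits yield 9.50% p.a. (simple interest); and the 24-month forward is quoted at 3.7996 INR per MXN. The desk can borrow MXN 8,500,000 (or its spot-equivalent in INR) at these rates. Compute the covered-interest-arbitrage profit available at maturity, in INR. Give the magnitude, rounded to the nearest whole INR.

T = 2 years.
Invest the MXN and cover forward: 8,500,000 × 1.190000 × 3.7996 = INR 38,432,954.00.
Convert at spot and invest in INR: 8,500,000 × 3.9677 × 1.147600 = INR 38,703,326.42.
The quoted forward undervalues MXN, so borrow MXN, convert to INR at spot, deposit the INR at 7.38%, and buy MXN forward at 3.7996 to cover the loan.
The gap between the two covered legs is INR 270,372.

INR 270,372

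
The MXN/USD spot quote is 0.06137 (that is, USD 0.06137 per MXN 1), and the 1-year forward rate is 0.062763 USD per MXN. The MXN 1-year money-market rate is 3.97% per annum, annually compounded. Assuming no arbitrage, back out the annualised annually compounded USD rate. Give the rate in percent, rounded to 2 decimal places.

T = 1 year.
By CIP, F/S equals the USD-to-MXN growth ratio: 0.062763/0.06137 = 1.0226984.
MXN growth factor: (1 + 0.0397)^1 = 1.039700.
That pins the USD growth at 1.0632995.
Annualise: 1.0632995^(1/1) − 1 = 0.063300 = 6.33%.

6.33%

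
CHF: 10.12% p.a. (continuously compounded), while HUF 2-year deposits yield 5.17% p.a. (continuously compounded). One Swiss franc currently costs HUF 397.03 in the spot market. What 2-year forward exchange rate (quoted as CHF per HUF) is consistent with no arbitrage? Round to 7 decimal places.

0.0027808

T = 2 years.
Growth of 1 HUF over T: e^(0.0517×2) = 1.1089349.
Growth of 1 CHF over T: e^(0.1012×2) = 1.2243376.
So F = 397.03 × 1.1089349 / 1.2243376 = 359.6070 (HUF/CHF).
Quoted the other way: 1/359.6070 = 0.0027808 CHF per HUF.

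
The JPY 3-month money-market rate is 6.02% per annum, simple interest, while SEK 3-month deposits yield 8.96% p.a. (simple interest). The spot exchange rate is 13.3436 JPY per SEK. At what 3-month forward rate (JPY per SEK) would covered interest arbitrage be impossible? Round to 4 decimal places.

T = 3/12 years.
JPY accumulates by 1 + 0.0602×3/12 = 1.015050.
SEK accumulates by 1 + 0.0896×3/12 = 1.022400.
So F = 13.3436 × 1.015050 / 1.022400 = 13.247673 (JPY/SEK).

13.2477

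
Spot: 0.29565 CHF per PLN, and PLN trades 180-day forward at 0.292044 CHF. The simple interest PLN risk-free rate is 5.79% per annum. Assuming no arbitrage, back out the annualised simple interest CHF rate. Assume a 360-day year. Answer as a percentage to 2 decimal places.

T = 180/360 years.
F/S = 0.292044/0.29565 = 0.9878031 = (growth of CHF) / (growth of PLN).
PLN growth factor: 1 + 0.0579×180/360 = 1.028950.
So the CHF growth factor = 1.016400.
(1.016400 − 1)/T = 0.032800, i.e. 3.28%.

3.28%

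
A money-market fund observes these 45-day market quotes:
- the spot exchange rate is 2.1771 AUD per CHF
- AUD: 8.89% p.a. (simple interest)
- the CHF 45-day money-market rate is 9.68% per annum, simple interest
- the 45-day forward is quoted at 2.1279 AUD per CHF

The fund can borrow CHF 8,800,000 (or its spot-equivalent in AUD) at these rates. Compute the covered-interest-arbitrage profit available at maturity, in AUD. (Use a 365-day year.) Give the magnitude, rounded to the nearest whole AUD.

AUD 419,467

T = 45/365 years.
Route A — deposit CHF, sell forward: 8,800,000 × 1.0119342466 × 2.1279 = AUD 18,948,994.97.
Route B — convert at spot, deposit AUD: 8,800,000 × 2.1771 × 1.010960274 = AUD 19,368,462.19.
The quoted forward undervalues CHF, so borrow CHF, convert to AUD at spot, deposit the AUD at 8.89%, and buy CHF forward at 2.1279 to cover the loan.
The gap between the two covered legs is AUD 419,467.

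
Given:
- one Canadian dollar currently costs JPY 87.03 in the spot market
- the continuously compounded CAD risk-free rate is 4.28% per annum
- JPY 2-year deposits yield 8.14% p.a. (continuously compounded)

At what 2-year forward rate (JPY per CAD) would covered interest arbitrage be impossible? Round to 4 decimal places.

94.0149

T = 2 years.
JPY growth factor: e^(0.0814×2) = 1.17680131.
Growth of 1 CAD over T: e^(0.0428×2) = 1.08937049.
So F = 87.03 × 1.17680131 / 1.08937049 = 94.014864 (JPY/CAD).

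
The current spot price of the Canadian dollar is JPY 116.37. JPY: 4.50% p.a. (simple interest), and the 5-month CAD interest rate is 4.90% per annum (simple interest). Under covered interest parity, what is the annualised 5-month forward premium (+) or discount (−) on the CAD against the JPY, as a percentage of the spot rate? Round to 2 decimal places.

-0.39%

T = 5/12 years.
CIP forward (JPY per CAD) = 116.37 × 1.018750/1.0204167 = 116.17993.
Annualised premium = (F − S)/S × (1/T) = (116.17993 − 116.37)/116.37 ÷ (5/12) = -0.39%.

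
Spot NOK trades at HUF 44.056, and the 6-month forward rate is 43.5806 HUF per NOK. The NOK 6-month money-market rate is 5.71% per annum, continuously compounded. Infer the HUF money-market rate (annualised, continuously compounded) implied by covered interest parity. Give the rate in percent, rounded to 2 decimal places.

3.54%

T = 6/12 years.
CIP gives F = S · g_HUF/g_NOK, so g_HUF/g_NOK = 43.5806/44.056 = 0.9892092.
NOK growth factor: e^(0.0571×6/12) = 1.0289615.
Hence g_HUF = 1.0178582.
Take logs: ln 1.0178582 / (6/12) = 0.035401, so 3.54%.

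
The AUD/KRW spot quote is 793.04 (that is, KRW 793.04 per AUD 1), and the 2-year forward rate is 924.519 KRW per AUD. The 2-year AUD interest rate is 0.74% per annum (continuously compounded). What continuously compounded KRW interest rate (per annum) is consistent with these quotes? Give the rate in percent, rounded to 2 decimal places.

T = 2 years.
By CIP, F/S equals the KRW-to-AUD growth ratio: 924.519/793.04 = 1.1657911.
AUD growth factor: e^(0.0074×2) = 1.0149101.
Hence g_KRW = 1.1831732.
Take logs: ln 1.1831732 / 2 = 0.084100, so 8.41%.

8.41%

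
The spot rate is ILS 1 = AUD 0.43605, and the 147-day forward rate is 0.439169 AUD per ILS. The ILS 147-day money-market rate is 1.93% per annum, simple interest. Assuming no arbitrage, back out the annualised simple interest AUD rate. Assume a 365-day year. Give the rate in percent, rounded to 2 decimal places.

3.72%

T = 147/365 years.
By CIP, F/S equals the AUD-to-ILS growth ratio: 0.439169/0.43605 = 1.0071528.
ILS growth factor: 1 + 0.0193×147/365 = 1.0077729.
That pins the AUD growth at 1.0149813.
r = (1.0149813 − 1)/(147/365) = 0.037198 → 3.72%.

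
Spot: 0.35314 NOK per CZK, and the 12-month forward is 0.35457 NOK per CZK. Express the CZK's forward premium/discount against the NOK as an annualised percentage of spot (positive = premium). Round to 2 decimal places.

+0.40%

T = 1 year.
CZK trades forward at +0.40494% vs spot over the period.
Annualise by dividing by T: 0.0040494 / 1 = 0.004049 → 0.40%.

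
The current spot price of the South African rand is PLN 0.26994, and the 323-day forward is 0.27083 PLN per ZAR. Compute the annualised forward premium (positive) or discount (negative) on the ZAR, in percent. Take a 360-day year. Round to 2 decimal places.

T = 323/360 years.
ZAR trades forward at +0.32970% vs spot over the period.
Annualise by dividing by T: 0.0032970 / (323/360) = 0.003675 → 0.37%.

+0.37%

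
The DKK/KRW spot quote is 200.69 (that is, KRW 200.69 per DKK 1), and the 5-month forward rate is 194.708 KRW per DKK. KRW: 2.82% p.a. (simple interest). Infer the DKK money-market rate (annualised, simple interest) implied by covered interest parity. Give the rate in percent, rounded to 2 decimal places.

10.28%

T = 5/12 years.
F/S = 194.708/200.69 = 0.9701928 = (growth of KRW) / (growth of DKK).
The KRW side grows by 1 + 0.0282×5/12 = 1.011750.
Hence g_DKK = 1.042834.
r = (1.042834 − 1)/(5/12) = 0.102802 → 10.28%.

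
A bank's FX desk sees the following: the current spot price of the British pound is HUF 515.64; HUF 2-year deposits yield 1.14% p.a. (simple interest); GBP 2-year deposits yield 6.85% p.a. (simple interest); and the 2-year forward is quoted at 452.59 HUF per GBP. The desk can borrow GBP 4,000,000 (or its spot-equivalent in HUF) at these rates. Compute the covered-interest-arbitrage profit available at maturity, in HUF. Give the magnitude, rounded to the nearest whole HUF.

HUF 51,207,048

T = 2 years.
Route A — deposit GBP, sell forward: 4,000,000 × 1.137000 × 452.59 = HUF 2,058,379,320.00.
Route B — convert at spot, deposit HUF: 4,000,000 × 515.64 × 1.022800 = HUF 2,109,586,368.00.
The quoted forward undervalues GBP, so borrow GBP, convert to HUF at spot, deposit the HUF at 1.14%, and buy GBP forward at 452.59 to cover the loan.
The gap between the two covered legs is HUF 51,207,048.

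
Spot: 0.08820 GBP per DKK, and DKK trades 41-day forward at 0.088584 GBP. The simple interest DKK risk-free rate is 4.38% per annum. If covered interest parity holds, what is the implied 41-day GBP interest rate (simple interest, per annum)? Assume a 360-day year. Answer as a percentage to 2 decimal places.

8.22%

T = 41/360 years.
By CIP, F/S equals the GBP-to-DKK growth ratio: 0.088584/0.0882 = 1.0043537.
DKK growth factor: 1 + 0.0438×41/360 = 1.0049883.
So the GBP growth factor = 1.0093637.
r = (1.0093637 − 1)/(41/360) = 0.082218 → 8.22%.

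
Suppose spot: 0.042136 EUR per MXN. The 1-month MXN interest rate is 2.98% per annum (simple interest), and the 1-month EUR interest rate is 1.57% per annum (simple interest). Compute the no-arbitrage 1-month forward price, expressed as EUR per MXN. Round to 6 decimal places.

0.042087

T = 1/12 years.
EUR accumulates by 1 + 0.0157×1/12 = 1.0013083.
Growth of 1 MXN over T: 1 + 0.0298×1/12 = 1.0024833.
CIP: F = S · (grow EUR)/(grow MXN) = 0.042136 × 1.0013083/1.0024833 = 0.04208661 EUR per MXN.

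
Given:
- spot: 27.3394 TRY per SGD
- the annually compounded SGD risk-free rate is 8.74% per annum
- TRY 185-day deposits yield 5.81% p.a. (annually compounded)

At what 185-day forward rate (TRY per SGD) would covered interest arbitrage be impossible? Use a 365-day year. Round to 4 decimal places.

26.9635

T = 185/365 years.
Growth of 1 TRY over T: (1 + 0.0581)^(185/365) = 1.02903785.
Growth of 1 SGD over T: (1 + 0.0874)^(185/365) = 1.04338336.
So F = 27.3394 × 1.02903785 / 1.04338336 = 26.963510 (TRY/SGD).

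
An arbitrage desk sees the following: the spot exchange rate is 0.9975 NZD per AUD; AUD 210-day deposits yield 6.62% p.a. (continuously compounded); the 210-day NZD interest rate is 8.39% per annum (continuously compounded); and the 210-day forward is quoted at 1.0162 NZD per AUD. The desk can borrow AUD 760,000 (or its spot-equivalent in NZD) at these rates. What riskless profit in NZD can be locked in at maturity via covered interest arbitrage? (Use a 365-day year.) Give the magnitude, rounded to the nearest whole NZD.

T = 210/365 years.
Invest the AUD and cover forward: 760,000 × 1.0388223 × 1.0162 = NZD 802,294.93.
Convert at spot and invest in NZD: 760,000 × 0.9975 × 1.04945526 = NZD 795,592.03.
The quoted forward overvalues AUD, so borrow NZD, buy AUD at spot, deposit the AUD at 6.62%, and sell the proceeds forward at 1.0162.
Arbitrage profit = |802,294.93 − 795,592.03| = NZD 6,703.

NZD 6,703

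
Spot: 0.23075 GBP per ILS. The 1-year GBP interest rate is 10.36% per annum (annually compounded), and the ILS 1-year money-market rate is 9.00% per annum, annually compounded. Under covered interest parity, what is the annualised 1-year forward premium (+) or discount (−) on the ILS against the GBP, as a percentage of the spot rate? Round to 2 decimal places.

T = 1 year.
CIP forward (GBP per ILS) = 0.23075 × 1.103600/1.090000 = 0.23362908.
Annualised premium = (F − S)/S × (1/T) = (0.23362908 − 0.23075)/0.23075 ÷ 1 = 1.25%.

+1.25%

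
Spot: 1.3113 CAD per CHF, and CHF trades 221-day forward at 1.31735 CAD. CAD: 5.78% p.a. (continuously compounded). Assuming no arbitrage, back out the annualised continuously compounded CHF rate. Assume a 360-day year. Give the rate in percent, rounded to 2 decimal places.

5.03%

T = 221/360 years.
CIP gives F = S · g_CAD/g_CHF, so g_CAD/g_CHF = 1.31735/1.3113 = 1.0046137.
The CAD side grows by e^(0.0578×221/360) = 1.0361198.
Hence g_CHF = 1.0313614.
r = ln(1.0313614)/(221/360) = 0.050302 → 5.03%.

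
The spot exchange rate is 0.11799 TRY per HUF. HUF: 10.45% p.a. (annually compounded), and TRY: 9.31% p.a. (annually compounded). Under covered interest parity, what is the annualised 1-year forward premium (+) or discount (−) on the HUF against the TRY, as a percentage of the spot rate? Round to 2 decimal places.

-1.03%

T = 1 year.
No-arbitrage forward: 0.11799 × 1.093100 / 1.104500 = 0.11677218 TRY/HUF.
(F − S)/S ÷ T = (0.11677218 − 0.11799)/0.11799/1 = -0.010321 → -1.03%.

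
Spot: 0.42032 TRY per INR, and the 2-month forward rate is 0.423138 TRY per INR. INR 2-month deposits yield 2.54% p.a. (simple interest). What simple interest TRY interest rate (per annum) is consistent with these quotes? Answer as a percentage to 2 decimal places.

6.58%

T = 2/12 years.
By CIP, F/S equals the TRY-to-INR growth ratio: 0.423138/0.42032 = 1.0067044.
The INR side grows by 1 + 0.0254×2/12 = 1.0042333.
Hence g_TRY = 1.0109661.
(1.0109661 − 1)/T = 0.065797, i.e. 6.58%.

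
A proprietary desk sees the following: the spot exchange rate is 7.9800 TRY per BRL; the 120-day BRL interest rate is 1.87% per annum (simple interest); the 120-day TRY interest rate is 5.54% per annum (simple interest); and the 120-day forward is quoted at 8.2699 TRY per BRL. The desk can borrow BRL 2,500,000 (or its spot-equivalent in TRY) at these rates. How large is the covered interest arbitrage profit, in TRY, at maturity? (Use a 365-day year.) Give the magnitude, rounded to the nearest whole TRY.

TRY 488,494

T = 120/365 years.
Route A — deposit BRL, sell forward: 2,500,000 × 1.0061479452 × 8.2699 = TRY 20,801,857.23.
Route B — convert at spot, deposit TRY: 2,500,000 × 7.9800 × 1.0182136986 = TRY 20,313,363.29.
The quoted forward overvalues BRL, so borrow TRY, buy BRL at spot, deposit the BRL at 1.87%, and sell the proceeds forward at 8.2699.
The gap between the two covered legs is TRY 488,494.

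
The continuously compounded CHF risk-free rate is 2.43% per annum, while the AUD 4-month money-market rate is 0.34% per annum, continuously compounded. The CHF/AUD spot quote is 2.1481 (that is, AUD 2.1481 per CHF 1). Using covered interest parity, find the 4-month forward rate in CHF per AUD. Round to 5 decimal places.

0.46878

T = 4/12 years.
AUD accumulates by e^(0.0034×4/12) = 1.001134.
CHF growth factor: e^(0.0243×4/12) = 1.0081329.
CIP: F = S · (grow AUD)/(grow CHF) = 2.1481 × 1.001134/1.0081329 = 2.133187 AUD per CHF.
Quoted the other way: 1/2.133187 = 0.46878 CHF per AUD.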